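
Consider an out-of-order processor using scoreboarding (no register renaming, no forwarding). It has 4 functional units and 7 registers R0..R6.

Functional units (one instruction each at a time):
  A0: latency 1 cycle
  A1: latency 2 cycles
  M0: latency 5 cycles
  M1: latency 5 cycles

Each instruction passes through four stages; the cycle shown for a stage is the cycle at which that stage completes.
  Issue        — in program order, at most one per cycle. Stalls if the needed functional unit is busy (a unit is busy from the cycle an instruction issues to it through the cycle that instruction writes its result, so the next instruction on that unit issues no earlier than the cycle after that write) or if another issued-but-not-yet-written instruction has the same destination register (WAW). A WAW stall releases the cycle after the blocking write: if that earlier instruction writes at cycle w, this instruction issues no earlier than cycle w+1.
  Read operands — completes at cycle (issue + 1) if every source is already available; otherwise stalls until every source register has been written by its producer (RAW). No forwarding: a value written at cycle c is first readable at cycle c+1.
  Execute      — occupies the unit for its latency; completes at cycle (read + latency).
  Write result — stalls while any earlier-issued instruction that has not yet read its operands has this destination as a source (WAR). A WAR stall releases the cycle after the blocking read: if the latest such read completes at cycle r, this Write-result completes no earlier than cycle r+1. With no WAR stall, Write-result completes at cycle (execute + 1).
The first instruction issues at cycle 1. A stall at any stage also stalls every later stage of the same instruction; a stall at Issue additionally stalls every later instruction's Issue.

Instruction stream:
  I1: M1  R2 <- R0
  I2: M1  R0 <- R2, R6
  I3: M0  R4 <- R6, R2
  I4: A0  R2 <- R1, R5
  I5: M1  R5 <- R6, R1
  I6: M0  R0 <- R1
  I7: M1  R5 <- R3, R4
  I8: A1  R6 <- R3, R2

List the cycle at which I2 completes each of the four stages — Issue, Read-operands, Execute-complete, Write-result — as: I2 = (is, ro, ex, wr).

I2 = (9, 10, 15, 16)

[I1] 1/2/7/8
[I2] 9/10/15/16  (struct: M1 busy until I1 writes@8)
[I3] 10/11/16/17
[I4] 11/12/13/14
[I5] 17/18/23/24  (struct: M1 busy until I2 writes@16)
[I6] 18/19/24/25
[I7] 25/26/31/32  (struct: M1 busy until I5 writes@24)
[I8] 26/27/29/30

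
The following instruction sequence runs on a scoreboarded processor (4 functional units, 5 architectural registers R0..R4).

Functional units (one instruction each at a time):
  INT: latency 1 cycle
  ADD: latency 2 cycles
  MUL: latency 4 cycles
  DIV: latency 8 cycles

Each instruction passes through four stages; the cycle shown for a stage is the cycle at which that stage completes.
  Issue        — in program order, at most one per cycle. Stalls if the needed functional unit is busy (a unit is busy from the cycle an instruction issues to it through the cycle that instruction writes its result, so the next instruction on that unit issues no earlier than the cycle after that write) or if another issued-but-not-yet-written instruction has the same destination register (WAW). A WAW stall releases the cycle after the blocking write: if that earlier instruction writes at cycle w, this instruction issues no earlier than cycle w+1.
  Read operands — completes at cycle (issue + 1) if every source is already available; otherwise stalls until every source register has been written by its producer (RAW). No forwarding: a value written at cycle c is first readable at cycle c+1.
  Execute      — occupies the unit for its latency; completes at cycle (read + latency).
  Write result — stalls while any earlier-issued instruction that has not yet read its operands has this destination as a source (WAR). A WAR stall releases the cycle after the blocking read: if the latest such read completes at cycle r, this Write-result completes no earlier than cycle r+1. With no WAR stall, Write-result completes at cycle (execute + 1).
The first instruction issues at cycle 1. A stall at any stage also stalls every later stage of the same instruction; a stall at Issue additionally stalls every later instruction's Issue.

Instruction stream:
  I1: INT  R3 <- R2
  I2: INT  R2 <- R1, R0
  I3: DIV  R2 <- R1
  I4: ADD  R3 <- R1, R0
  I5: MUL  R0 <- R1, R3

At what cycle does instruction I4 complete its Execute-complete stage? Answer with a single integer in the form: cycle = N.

t=1  I1→INT
t=2  I1 RO
t=3  I1 EX
t=4  I1 WR R3
t=5  I2→INT
t=6  I2 RO
t=7  I2 EX
t=8  I2 WR R2
t=9  I3→DIV
t=10  I3 RO, I4→ADD
t=11  I4 RO, I5→MUL
t=13  I4 EX
t=14  I4 WR R3
t=15  I5 RO
t=18  I3 EX
t=19  I3 WR R2, I5 EX
t=20  I5 WR R0

cycle = 13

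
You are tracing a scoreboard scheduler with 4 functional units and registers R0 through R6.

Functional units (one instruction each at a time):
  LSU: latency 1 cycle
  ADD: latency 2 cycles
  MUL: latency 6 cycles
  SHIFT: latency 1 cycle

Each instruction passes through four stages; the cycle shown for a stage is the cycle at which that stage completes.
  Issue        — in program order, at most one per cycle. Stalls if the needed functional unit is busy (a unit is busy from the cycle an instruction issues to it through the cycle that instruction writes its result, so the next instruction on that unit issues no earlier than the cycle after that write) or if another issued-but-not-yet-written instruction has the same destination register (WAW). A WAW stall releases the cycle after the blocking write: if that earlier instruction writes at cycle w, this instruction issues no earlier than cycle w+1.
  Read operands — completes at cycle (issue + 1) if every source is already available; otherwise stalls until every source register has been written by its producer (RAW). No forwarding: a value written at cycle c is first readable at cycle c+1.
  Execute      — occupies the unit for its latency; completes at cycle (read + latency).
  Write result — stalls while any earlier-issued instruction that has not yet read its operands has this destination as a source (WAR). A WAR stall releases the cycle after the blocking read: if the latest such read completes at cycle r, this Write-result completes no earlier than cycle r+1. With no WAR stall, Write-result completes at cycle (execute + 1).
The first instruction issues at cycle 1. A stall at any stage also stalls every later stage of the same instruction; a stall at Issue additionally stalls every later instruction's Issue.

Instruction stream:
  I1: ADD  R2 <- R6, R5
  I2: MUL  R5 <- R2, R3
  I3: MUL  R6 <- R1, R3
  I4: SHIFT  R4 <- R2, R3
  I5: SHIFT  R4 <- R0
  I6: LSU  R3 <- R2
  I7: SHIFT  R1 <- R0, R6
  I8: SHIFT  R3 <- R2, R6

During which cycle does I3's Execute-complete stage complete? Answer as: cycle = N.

cycle = 21

I1  is:1  ro:2  ex:4  wr:5
I2  is:2  ro:6  ex:12  wr:13  — RAW R2: wait I1 write@5
I3  is:14  ro:15  ex:21  wr:22  — struct: MUL busy until I2 writes@13
I4  is:15  ro:16  ex:17  wr:18
I5  is:19  ro:20  ex:21  wr:22  — struct: SHIFT busy until I4 writes@18
I6  is:20  ro:21  ex:22  wr:23
I7  is:23  ro:24  ex:25  wr:26  — struct: SHIFT busy until I5 writes@22
I8  is:27  ro:28  ex:29  wr:30  — struct: SHIFT busy until I7 writes@26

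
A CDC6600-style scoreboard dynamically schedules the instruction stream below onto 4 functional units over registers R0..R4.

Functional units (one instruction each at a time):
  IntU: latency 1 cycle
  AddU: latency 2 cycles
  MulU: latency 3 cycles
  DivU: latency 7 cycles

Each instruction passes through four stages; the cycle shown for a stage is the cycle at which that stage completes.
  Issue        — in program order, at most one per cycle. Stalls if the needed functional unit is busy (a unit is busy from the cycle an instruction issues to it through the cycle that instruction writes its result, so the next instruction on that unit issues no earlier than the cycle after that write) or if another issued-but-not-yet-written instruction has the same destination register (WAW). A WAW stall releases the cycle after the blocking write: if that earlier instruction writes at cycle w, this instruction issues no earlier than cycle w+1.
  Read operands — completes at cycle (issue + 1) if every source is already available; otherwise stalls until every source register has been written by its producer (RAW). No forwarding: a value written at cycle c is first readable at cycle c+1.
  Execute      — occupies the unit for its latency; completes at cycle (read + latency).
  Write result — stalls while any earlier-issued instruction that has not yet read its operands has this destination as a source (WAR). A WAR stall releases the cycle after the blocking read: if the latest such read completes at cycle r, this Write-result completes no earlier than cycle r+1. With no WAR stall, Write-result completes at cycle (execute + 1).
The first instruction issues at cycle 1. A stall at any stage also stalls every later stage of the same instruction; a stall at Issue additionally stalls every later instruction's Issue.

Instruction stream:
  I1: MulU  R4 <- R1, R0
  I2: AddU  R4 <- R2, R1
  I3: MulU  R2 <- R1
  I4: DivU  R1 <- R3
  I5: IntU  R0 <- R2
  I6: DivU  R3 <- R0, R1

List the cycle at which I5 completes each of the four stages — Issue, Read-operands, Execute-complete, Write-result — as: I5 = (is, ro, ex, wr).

I1  is:1  ro:2  ex:5  wr:6
I2  is:7  ro:8  ex:10  wr:11  — WAW R4: wait I1 write@6
I3  is:8  ro:9  ex:12  wr:13
I4  is:9  ro:10  ex:17  wr:18
I5  is:10  ro:14  ex:15  wr:16  — RAW R2: wait I3 write@13
I6  is:19  ro:20  ex:27  wr:28  — struct: DivU busy until I4 writes@18

I5 = (10, 14, 15, 16)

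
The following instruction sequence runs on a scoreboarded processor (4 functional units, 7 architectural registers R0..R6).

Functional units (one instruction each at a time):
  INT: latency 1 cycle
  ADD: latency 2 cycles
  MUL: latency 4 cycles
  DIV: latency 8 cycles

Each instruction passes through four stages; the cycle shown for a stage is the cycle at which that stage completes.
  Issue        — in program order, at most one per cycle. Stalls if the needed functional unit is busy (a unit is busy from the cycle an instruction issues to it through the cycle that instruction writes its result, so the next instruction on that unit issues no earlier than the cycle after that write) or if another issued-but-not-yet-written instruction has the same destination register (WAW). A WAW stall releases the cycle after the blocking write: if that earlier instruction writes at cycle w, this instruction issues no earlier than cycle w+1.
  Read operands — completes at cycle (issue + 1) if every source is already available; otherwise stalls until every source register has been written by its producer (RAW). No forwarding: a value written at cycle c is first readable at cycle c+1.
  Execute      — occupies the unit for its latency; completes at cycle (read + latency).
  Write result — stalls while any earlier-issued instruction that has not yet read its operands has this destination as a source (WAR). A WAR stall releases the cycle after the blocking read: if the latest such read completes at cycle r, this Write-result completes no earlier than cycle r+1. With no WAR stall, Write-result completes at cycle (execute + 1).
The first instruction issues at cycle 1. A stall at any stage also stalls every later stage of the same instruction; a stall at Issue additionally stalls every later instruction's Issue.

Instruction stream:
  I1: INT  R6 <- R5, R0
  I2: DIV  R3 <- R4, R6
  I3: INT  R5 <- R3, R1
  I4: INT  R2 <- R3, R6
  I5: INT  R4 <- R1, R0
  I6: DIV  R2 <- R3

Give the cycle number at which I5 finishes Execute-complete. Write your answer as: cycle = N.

cycle = 24

I1 -> (1, 2, 3, 4)
I2 -> (2, 5, 13, 14)  // RAW R6: wait I1 write@4
I3 -> (5, 15, 16, 17)  // struct: INT busy until I1 writes@4, RAW R3: wait I2 write@14
I4 -> (18, 19, 20, 21)  // struct: INT busy until I3 writes@17
I5 -> (22, 23, 24, 25)  // struct: INT busy until I4 writes@21
I6 -> (23, 24, 32, 33)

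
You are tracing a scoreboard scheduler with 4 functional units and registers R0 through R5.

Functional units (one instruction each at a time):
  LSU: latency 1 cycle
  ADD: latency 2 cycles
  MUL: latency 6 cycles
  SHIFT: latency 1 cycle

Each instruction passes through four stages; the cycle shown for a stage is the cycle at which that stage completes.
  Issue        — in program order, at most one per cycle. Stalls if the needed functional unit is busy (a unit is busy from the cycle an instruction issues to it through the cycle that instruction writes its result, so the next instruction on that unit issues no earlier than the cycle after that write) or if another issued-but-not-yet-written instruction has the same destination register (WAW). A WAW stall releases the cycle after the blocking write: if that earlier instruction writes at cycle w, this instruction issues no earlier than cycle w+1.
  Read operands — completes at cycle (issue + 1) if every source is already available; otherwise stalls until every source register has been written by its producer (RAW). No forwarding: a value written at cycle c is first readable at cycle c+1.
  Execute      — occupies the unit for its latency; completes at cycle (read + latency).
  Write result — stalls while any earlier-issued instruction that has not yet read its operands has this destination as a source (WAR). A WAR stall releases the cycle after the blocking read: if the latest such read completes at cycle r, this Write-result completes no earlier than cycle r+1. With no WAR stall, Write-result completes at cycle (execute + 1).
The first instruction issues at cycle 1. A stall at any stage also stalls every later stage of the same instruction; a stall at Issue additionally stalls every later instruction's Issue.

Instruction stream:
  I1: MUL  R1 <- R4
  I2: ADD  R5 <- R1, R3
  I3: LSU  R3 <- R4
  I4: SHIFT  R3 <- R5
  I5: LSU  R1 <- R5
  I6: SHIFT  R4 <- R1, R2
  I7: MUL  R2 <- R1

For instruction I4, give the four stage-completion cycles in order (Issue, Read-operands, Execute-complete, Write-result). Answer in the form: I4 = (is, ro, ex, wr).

I4 = (12, 14, 15, 16)

cycle 1: issue I1 (MUL)
cycle 2: I1 read-ops; issue I2 (ADD)
cycle 3: issue I3 (LSU)
cycle 4: I3 read-ops
cycle 5: I3 finished on LSU
cycle 8: I1 finished on MUL
cycle 9: I1→R1
cycle 10: I2 read-ops
cycle 11: I3→R3
cycle 12: I2 finished on ADD; issue I4 (SHIFT)
cycle 13: I2→R5; issue I5 (LSU)
cycle 14: I4 read-ops; I5 read-ops
cycle 15: I4 finished on SHIFT; I5 finished on LSU
cycle 16: I4→R3; I5→R1
cycle 17: issue I6 (SHIFT)
cycle 18: I6 read-ops; issue I7 (MUL)
cycle 19: I6 finished on SHIFT; I7 read-ops
cycle 20: I6→R4
cycle 25: I7 finished on MUL
cycle 26: I7→R2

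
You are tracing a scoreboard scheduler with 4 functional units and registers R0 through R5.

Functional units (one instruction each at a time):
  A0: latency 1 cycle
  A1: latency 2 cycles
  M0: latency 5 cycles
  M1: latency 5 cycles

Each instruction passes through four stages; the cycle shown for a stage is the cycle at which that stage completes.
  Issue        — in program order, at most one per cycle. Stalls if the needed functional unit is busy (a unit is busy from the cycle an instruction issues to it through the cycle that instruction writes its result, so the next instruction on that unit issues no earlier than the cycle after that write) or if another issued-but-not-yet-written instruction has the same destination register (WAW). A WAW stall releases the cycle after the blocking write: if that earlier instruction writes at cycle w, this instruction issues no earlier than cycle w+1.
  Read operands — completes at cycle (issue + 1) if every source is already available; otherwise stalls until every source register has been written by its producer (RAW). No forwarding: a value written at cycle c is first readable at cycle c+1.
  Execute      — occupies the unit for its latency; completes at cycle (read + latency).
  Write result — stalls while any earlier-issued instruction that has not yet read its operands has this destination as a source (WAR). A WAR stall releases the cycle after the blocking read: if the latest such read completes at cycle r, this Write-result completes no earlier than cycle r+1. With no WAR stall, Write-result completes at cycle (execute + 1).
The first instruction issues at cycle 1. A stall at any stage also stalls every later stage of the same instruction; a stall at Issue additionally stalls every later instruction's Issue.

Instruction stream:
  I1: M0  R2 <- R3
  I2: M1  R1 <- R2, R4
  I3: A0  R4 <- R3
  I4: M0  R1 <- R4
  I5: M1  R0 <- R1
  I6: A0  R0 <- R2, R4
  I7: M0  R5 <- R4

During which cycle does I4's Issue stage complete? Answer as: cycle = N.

cycle = 16

1) issue 1, read 2, done 7, write 8
2) issue 2, read 9, done 14, write 15  <RAW R2: wait I1 write@8>
3) issue 3, read 4, done 5, write 10  <WAR R4: wait I2 read@9>
4) issue 16, read 17, done 22, write 23  <WAW R1: wait I2 write@15>
5) issue 17, read 24, done 29, write 30  <RAW R1: wait I4 write@23>
6) issue 31, read 32, done 33, write 34  <WAW R0: wait I5 write@30>
7) issue 32, read 33, done 38, write 39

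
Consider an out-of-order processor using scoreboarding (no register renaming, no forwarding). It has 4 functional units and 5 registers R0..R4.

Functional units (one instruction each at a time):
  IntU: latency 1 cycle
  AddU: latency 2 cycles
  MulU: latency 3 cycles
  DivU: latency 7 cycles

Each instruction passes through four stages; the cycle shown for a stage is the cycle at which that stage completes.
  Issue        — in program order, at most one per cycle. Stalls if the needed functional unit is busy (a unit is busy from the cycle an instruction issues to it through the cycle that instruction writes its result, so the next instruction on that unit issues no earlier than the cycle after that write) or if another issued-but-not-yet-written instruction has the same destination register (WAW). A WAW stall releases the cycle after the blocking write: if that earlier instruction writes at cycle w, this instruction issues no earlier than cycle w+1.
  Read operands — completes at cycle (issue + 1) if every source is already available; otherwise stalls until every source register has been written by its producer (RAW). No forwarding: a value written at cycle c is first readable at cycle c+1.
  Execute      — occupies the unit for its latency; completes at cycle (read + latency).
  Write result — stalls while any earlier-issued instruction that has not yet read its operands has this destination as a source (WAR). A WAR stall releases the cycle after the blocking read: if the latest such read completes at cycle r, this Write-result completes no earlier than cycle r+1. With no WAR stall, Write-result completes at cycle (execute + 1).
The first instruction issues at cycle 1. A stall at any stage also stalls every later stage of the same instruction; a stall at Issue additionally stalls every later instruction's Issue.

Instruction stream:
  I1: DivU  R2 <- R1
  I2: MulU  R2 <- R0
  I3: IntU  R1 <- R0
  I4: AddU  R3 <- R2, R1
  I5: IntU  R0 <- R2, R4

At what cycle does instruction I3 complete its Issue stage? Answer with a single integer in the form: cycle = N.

cycle = 12

I1  is:1  ro:2  ex:9  wr:10
I2  is:11  ro:12  ex:15  wr:16  — WAW R2: wait I1 write@10
I3  is:12  ro:13  ex:14  wr:15
I4  is:13  ro:17  ex:19  wr:20  — RAW R2: wait I2 write@16
I5  is:16  ro:17  ex:18  wr:19  — struct: IntU busy until I3 writes@15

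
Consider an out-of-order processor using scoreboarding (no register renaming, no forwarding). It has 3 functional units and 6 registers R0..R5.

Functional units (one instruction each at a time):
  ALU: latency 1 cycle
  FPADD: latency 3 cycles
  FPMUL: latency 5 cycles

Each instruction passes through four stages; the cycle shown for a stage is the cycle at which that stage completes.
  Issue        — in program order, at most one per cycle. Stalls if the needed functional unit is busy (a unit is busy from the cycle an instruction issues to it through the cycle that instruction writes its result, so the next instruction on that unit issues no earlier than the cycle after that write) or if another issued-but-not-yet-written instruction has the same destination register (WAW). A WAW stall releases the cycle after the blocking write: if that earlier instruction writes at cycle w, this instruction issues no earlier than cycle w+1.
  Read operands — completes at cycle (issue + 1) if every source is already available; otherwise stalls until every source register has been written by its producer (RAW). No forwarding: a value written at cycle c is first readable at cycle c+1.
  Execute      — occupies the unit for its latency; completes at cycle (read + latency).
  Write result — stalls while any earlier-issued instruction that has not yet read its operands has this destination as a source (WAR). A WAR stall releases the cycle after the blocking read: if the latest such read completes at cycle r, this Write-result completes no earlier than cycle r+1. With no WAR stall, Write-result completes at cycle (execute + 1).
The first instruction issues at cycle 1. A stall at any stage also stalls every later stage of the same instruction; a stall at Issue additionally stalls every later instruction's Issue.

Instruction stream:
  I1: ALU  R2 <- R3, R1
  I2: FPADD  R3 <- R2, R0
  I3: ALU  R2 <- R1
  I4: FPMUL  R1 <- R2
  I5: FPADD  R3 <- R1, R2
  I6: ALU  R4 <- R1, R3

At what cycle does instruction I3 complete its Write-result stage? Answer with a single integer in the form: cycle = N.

t=1  I1 issues→ALU
t=2  I1 reads · I2 issues→FPADD
t=3  I1 exec-done
t=4  I1 writes R2
t=5  I2 reads · I3 issues→ALU
t=6  I3 reads · I4 issues→FPMUL
t=7  I3 exec-done
t=8  I2 exec-done · I3 writes R2
t=9  I2 writes R3 · I4 reads
t=10  I5 issues→FPADD
t=11  I6 issues→ALU
t=14  I4 exec-done
t=15  I4 writes R1
t=16  I5 reads
t=19  I5 exec-done
t=20  I5 writes R3
t=21  I6 reads
t=22  I6 exec-done
t=23  I6 writes R4

cycle = 8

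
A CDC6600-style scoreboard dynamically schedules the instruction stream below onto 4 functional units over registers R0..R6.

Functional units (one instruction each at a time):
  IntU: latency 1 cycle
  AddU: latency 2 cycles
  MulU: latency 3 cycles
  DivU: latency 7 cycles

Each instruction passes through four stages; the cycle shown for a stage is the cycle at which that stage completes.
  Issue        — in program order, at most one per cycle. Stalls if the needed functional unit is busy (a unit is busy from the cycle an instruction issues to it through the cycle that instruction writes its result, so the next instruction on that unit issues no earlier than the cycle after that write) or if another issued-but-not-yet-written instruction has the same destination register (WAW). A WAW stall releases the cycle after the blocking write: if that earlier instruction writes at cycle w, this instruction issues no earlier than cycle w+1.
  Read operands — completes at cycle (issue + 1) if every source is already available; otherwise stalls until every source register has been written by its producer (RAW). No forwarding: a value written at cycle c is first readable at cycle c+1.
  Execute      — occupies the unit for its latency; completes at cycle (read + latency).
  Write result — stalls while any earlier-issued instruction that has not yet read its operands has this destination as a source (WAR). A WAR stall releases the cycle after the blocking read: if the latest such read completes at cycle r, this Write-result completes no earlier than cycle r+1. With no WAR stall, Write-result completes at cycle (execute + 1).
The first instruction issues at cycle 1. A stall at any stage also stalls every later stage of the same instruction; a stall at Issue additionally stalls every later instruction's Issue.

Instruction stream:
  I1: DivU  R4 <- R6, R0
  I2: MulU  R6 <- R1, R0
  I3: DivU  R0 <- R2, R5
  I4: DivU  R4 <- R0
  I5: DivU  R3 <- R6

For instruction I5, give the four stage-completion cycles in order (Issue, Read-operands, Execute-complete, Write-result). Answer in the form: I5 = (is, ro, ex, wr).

[I1] 1/2/9/10
[I2] 2/3/6/7
[I3] 11/12/19/20  (struct: DivU busy until I1 writes@10)
[I4] 21/22/29/30  (struct: DivU busy until I3 writes@20)
[I5] 31/32/39/40  (struct: DivU busy until I4 writes@30)

I5 = (31, 32, 39, 40)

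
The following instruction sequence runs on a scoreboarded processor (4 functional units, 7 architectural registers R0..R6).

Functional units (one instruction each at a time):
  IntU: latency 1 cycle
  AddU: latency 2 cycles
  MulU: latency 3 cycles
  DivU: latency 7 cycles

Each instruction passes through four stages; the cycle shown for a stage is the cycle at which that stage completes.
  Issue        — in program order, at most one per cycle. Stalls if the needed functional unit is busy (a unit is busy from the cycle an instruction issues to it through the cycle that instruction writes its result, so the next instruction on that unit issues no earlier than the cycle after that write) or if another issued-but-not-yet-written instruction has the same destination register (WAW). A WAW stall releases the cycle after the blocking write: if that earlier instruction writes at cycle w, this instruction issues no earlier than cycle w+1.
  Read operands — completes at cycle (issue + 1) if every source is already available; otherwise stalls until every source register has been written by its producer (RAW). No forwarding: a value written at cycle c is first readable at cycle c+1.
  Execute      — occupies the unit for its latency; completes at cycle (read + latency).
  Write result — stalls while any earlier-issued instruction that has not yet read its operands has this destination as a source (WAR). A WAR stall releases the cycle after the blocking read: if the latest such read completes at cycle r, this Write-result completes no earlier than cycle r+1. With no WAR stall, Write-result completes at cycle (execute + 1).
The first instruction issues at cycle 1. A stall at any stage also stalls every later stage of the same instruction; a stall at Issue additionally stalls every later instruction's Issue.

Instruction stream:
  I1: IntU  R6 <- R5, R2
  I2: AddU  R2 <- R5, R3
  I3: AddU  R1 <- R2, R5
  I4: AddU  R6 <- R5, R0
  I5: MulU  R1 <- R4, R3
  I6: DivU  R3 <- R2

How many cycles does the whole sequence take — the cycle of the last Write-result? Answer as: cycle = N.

[I1] 1/2/3/4
[I2] 2/3/5/6
[I3] 7/8/10/11  (struct: AddU busy until I2 writes@6)
[I4] 12/13/15/16  (struct: AddU busy until I3 writes@11)
[I5] 13/14/17/18
[I6] 14/15/22/23

cycle = 23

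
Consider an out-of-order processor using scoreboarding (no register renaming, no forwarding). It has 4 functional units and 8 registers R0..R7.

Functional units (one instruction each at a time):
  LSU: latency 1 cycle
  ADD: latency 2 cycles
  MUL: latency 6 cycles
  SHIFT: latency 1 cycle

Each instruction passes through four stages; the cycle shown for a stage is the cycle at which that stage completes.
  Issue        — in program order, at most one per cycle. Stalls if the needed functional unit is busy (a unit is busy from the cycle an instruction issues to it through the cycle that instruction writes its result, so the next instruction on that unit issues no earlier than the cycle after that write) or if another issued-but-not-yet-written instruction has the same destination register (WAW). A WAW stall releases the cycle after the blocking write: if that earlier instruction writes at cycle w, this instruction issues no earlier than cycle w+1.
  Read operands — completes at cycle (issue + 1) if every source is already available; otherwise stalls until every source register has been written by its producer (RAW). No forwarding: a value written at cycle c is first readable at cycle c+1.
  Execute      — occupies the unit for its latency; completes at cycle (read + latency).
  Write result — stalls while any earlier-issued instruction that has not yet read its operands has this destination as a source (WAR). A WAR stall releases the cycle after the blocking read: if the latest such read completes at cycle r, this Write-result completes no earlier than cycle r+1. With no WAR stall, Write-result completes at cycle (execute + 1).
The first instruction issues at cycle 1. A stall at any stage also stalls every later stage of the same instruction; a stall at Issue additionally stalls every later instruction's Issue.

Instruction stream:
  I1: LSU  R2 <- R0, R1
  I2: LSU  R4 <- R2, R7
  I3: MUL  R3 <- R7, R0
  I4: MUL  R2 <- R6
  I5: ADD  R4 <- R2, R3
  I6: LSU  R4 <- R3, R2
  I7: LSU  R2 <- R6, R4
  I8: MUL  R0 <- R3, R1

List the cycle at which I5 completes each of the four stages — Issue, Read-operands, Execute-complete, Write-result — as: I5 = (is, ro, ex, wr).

I1 -> (1, 2, 3, 4)
I2 -> (5, 6, 7, 8)  // struct: LSU busy until I1 writes@4
I3 -> (6, 7, 13, 14)
I4 -> (15, 16, 22, 23)  // struct: MUL busy until I3 writes@14
I5 -> (16, 24, 26, 27)  // RAW R2: wait I4 write@23
I6 -> (28, 29, 30, 31)  // WAW R4: wait I5 write@27
I7 -> (32, 33, 34, 35)  // struct: LSU busy until I6 writes@31
I8 -> (33, 34, 40, 41)

I5 = (16, 24, 26, 27)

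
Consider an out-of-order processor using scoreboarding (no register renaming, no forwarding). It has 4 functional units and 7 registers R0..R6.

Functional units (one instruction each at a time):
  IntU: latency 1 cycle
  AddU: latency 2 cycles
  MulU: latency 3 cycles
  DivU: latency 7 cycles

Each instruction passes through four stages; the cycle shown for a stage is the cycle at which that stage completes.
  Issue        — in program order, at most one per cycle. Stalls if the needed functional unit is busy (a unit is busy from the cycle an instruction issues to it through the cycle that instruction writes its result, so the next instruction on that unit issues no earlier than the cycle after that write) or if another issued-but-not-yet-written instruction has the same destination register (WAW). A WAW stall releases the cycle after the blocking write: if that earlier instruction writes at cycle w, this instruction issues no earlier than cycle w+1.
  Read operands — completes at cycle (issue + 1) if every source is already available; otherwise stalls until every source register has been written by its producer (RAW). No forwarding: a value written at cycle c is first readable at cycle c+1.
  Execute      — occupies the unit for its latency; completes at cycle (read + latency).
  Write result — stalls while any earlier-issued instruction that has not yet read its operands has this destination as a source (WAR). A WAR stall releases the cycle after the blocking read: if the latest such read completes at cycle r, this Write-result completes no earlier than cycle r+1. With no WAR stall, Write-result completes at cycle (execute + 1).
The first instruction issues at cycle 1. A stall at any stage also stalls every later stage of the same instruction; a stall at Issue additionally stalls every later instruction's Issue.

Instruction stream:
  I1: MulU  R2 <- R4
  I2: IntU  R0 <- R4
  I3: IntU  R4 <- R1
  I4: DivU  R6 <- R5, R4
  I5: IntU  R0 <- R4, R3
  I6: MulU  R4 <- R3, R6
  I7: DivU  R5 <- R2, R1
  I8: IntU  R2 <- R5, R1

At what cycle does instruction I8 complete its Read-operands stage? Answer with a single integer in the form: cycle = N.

cycle = 29

[I1] 1/2/5/6
[I2] 2/3/4/5
[I3] 6/7/8/9  (struct: IntU busy until I2 writes@5)
[I4] 7/10/17/18  (RAW R4: wait I3 write@9)
[I5] 10/11/12/13  (struct: IntU busy until I3 writes@9)
[I6] 11/19/22/23  (RAW R6: wait I4 write@18)
[I7] 19/20/27/28  (struct: DivU busy until I4 writes@18)
[I8] 20/29/30/31  (RAW R5: wait I7 write@28)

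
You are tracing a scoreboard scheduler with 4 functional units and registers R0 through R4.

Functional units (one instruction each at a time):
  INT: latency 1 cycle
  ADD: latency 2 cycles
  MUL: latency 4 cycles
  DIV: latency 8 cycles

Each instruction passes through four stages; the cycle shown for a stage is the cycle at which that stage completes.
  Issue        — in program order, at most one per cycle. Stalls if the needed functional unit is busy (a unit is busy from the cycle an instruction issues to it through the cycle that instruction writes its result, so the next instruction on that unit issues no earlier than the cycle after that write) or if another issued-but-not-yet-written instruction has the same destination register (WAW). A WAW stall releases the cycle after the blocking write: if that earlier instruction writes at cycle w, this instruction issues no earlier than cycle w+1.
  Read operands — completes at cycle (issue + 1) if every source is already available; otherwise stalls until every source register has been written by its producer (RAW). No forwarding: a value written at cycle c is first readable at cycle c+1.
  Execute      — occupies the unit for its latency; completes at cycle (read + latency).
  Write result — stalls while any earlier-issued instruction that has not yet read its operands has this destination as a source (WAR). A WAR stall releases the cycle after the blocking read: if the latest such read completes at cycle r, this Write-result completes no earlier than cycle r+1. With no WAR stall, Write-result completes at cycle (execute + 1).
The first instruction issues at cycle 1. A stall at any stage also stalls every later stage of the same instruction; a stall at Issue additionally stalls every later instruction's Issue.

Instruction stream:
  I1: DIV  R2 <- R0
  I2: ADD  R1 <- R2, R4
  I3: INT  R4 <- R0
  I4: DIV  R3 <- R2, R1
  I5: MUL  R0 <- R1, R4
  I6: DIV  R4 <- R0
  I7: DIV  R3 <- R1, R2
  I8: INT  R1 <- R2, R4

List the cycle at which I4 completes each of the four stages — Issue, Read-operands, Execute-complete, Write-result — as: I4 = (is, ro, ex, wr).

I4 = (12, 16, 24, 25)

1) issue 1, read 2, done 10, write 11
2) issue 2, read 12, done 14, write 15  <RAW R2: wait I1 write@11>
3) issue 3, read 4, done 5, write 13  <WAR R4: wait I2 read@12>
4) issue 12, read 16, done 24, write 25  <struct: DIV busy until I1 writes@11 / RAW R1: wait I2 write@15>
5) issue 13, read 16, done 20, write 21  <RAW R1: wait I2 write@15>
6) issue 26, read 27, done 35, write 36  <struct: DIV busy until I4 writes@25>
7) issue 37, read 38, done 46, write 47  <struct: DIV busy until I6 writes@36>
8) issue 38, read 39, done 40, write 41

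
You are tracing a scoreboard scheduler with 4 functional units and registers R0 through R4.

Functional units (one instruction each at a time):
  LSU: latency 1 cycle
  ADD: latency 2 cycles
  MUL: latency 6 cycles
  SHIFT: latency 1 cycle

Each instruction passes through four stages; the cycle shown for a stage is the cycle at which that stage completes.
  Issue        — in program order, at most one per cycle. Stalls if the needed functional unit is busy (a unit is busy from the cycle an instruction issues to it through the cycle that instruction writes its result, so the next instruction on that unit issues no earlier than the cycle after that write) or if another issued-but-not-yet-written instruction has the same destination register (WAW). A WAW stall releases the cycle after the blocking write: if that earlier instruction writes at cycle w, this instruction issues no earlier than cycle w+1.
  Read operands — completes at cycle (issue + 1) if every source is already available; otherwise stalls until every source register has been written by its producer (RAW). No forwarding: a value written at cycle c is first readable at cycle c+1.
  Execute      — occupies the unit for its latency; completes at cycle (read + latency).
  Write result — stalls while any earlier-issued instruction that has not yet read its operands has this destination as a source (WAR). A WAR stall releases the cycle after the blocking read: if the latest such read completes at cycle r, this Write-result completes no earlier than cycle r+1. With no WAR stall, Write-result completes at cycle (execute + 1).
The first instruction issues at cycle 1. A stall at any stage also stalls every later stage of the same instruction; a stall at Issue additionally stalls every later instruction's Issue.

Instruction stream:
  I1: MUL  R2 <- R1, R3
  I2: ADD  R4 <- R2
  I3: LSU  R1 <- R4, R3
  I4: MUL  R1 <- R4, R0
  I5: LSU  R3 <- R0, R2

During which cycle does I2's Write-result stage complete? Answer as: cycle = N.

cycle = 13

c1: I1 dispatched to MUL
c2: I1 operands ready | I2 dispatched to ADD
c3: I3 dispatched to LSU
c8: I1 complete
c9: R2←I1
c10: I2 operands ready
c12: I2 complete
c13: R4←I2
c14: I3 operands ready
c15: I3 complete
c16: R1←I3
c17: I4 dispatched to MUL
c18: I4 operands ready | I5 dispatched to LSU
c19: I5 operands ready
c20: I5 complete
c21: R3←I5
c24: I4 complete
c25: R1←I4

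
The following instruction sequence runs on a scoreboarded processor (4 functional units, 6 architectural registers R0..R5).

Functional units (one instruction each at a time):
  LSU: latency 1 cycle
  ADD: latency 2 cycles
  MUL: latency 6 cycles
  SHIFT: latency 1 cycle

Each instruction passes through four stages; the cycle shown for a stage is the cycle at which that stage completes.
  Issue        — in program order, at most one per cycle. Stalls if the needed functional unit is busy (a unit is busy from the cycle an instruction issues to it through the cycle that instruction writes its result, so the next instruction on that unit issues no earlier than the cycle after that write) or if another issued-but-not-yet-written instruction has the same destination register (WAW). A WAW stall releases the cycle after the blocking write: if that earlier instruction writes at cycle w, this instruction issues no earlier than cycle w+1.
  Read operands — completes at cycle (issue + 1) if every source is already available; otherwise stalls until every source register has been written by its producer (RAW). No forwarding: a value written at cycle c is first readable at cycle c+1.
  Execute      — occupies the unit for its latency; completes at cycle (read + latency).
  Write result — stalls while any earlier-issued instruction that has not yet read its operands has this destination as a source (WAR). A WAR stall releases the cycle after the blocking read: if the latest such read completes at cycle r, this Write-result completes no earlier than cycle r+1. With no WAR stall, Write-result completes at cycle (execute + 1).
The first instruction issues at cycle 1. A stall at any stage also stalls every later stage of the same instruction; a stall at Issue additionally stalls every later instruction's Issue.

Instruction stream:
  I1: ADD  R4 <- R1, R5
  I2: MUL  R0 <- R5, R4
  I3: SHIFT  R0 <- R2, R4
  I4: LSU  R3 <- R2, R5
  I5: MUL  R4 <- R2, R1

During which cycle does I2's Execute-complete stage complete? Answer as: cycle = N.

cycle = 12

[1] I1 dispatched to ADD
[2] I1 operands ready · I2 dispatched to MUL
[4] I1 complete
[5] R4←I1
[6] I2 operands ready
[12] I2 complete
[13] R0←I2
[14] I3 dispatched to SHIFT
[15] I3 operands ready · I4 dispatched to LSU
[16] I3 complete · I4 operands ready · I5 dispatched to MUL
[17] R0←I3 · I4 complete · I5 operands ready
[18] R3←I4
[23] I5 complete
[24] R4←I5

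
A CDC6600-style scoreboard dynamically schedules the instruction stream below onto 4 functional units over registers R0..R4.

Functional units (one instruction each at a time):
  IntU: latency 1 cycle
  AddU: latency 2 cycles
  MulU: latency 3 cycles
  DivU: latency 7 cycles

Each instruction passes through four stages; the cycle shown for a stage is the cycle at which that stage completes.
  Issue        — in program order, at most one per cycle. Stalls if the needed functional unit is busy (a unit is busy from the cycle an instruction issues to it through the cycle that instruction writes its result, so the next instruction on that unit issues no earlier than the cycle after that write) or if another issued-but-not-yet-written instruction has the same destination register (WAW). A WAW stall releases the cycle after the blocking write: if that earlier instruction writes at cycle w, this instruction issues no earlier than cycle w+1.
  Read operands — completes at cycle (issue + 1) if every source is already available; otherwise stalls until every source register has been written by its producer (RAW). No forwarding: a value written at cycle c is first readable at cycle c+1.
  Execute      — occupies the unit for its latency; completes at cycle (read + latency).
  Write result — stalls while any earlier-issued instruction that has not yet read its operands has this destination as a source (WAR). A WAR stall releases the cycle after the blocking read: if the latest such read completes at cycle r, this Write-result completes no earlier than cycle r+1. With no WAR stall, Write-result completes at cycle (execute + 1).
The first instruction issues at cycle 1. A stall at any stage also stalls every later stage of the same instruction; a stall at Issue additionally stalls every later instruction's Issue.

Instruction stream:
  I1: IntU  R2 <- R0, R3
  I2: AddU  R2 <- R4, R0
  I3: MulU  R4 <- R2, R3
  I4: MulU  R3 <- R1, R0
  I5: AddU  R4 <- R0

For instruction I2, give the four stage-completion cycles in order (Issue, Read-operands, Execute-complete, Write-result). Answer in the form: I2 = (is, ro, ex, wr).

I1: IS=1 RO=2 EX=3 WR=4
I2: IS=5 RO=6 EX=8 WR=9  [WAW R2: wait I1 write@4]
I3: IS=6 RO=10 EX=13 WR=14  [RAW R2: wait I2 write@9]
I4: IS=15 RO=16 EX=19 WR=20  [struct: MulU busy until I3 writes@14]
I5: IS=16 RO=17 EX=19 WR=20

I2 = (5, 6, 8, 9)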